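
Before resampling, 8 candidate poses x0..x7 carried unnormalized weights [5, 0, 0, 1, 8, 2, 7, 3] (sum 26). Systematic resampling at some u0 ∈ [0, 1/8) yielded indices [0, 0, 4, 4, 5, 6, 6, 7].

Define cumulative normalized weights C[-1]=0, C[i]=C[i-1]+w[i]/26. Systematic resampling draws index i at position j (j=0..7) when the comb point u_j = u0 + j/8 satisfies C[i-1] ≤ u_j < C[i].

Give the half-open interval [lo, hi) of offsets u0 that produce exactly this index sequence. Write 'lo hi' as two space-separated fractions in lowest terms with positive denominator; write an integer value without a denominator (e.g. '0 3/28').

1/26 7/104

C = [5/26, 5/26, 5/26, 3/13, 7/13, 8/13, 23/26, 1]
j=0 picked index 0: u0 ∈ [0, 5/26)
j=1 picked index 0: u0 ∈ [-1/8, 7/104)
j=2 picked index 4: u0 ∈ [-1/52, 15/52)
j=3 picked index 4: u0 ∈ [-15/104, 17/104)
j=4 picked index 5: u0 ∈ [1/26, 3/26)
j=5 picked index 6: u0 ∈ [-1/104, 27/104)
j=6 picked index 6: u0 ∈ [-7/52, 7/52)
j=7 picked index 7: u0 ∈ [1/104, 1/8)
intersection: [1/26, 7/104)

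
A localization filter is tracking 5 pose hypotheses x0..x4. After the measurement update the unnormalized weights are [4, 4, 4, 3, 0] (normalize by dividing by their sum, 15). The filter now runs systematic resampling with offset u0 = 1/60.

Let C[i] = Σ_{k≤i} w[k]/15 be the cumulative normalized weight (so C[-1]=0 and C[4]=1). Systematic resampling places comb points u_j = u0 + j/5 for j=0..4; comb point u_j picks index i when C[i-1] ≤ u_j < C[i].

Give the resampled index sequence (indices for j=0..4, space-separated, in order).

C = [4/15, 8/15, 4/5, 1, 1]
j=0: u_0=1/60 ∈ [0, 4/15) → index 0
j=1: u_1=13/60 ∈ [0, 4/15) → index 0
j=2: u_2=5/12 ∈ [4/15, 8/15) → index 1
j=3: u_3=37/60 ∈ [8/15, 4/5) → index 2
j=4: u_4=49/60 ∈ [4/5, 1) → index 3

0 0 1 2 3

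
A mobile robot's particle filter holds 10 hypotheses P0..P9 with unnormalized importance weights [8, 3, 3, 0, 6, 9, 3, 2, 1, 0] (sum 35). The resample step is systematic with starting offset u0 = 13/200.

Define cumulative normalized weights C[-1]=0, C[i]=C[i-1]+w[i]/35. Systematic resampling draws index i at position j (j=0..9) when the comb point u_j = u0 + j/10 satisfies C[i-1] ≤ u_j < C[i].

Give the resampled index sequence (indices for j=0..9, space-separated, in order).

C = [8/35, 11/35, 2/5, 2/5, 4/7, 29/35, 32/35, 34/35, 1, 1]
j=0: u_0=13/200 ∈ [0, 8/35) → index 0
j=1: u_1=33/200 ∈ [0, 8/35) → index 0
j=2: u_2=53/200 ∈ [8/35, 11/35) → index 1
j=3: u_3=73/200 ∈ [11/35, 2/5) → index 2
j=4: u_4=93/200 ∈ [2/5, 4/7) → index 4
j=5: u_5=113/200 ∈ [2/5, 4/7) → index 4
j=6: u_6=133/200 ∈ [4/7, 29/35) → index 5
j=7: u_7=153/200 ∈ [4/7, 29/35) → index 5
j=8: u_8=173/200 ∈ [29/35, 32/35) → index 6
j=9: u_9=193/200 ∈ [32/35, 34/35) → index 7

0 0 1 2 4 4 5 5 6 7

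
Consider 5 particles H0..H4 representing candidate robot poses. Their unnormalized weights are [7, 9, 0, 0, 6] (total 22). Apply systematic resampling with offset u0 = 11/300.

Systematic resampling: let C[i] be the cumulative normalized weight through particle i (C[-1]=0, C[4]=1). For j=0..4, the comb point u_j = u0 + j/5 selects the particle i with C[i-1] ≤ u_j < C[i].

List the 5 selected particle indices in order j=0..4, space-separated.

C = [7/22, 8/11, 8/11, 8/11, 1]
j=0: u_0=11/300 ∈ [0, 7/22) → index 0
j=1: u_1=71/300 ∈ [0, 7/22) → index 0
j=2: u_2=131/300 ∈ [7/22, 8/11) → index 1
j=3: u_3=191/300 ∈ [7/22, 8/11) → index 1
j=4: u_4=251/300 ∈ [8/11, 1) → index 4

0 0 1 1 4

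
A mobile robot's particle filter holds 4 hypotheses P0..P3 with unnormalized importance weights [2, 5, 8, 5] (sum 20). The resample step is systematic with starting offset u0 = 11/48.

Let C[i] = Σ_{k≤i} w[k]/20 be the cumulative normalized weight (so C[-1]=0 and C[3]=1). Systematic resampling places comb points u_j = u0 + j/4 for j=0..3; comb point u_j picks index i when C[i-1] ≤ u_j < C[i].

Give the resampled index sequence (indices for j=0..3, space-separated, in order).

1 2 2 3

C = [1/10, 7/20, 3/4, 1]
j=0: u_0=11/48 ∈ [1/10, 7/20) → index 1
j=1: u_1=23/48 ∈ [7/20, 3/4) → index 2
j=2: u_2=35/48 ∈ [7/20, 3/4) → index 2
j=3: u_3=47/48 ∈ [3/4, 1) → index 3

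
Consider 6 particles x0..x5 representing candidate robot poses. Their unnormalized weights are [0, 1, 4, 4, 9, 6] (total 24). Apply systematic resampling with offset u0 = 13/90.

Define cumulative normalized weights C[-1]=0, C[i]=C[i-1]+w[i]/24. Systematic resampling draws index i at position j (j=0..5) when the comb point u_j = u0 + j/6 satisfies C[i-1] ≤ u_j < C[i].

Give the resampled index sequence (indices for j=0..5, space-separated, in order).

2 3 4 4 5 5

C = [0, 1/24, 5/24, 3/8, 3/4, 1]
j=0: u_0=13/90 ∈ [1/24, 5/24) → index 2
j=1: u_1=14/45 ∈ [5/24, 3/8) → index 3
j=2: u_2=43/90 ∈ [3/8, 3/4) → index 4
j=3: u_3=29/45 ∈ [3/8, 3/4) → index 4
j=4: u_4=73/90 ∈ [3/4, 1) → index 5
j=5: u_5=44/45 ∈ [3/4, 1) → index 5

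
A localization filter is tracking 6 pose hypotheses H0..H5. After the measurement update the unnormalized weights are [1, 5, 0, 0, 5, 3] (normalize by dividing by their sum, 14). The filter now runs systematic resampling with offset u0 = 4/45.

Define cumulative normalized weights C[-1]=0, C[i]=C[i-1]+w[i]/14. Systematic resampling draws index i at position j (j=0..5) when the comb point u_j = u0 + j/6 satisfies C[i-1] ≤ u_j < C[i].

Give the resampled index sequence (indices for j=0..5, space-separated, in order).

1 1 1 4 4 5

C = [1/14, 3/7, 3/7, 3/7, 11/14, 1]
j=0: u_0=4/45 ∈ [1/14, 3/7) → index 1
j=1: u_1=23/90 ∈ [1/14, 3/7) → index 1
j=2: u_2=19/45 ∈ [1/14, 3/7) → index 1
j=3: u_3=53/90 ∈ [3/7, 11/14) → index 4
j=4: u_4=34/45 ∈ [3/7, 11/14) → index 4
j=5: u_5=83/90 ∈ [11/14, 1) → index 5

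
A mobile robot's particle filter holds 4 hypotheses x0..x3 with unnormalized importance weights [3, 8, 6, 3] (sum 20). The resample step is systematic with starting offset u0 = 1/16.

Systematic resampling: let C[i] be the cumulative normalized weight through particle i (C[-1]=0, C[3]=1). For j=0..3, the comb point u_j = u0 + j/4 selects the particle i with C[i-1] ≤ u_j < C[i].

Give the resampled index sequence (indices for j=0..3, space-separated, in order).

0 1 2 2

C = [3/20, 11/20, 17/20, 1]
j=0: u_0=1/16 ∈ [0, 3/20) → index 0
j=1: u_1=5/16 ∈ [3/20, 11/20) → index 1
j=2: u_2=9/16 ∈ [11/20, 17/20) → index 2
j=3: u_3=13/16 ∈ [11/20, 17/20) → index 2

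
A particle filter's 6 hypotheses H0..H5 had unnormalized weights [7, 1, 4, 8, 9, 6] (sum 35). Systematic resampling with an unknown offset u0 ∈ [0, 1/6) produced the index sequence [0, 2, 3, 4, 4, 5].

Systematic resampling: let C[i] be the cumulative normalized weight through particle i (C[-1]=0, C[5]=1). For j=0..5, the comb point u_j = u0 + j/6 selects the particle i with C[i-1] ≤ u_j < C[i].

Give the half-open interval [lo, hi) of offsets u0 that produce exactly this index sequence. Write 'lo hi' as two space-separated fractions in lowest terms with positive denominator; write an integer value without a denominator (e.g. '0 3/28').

C = [1/5, 8/35, 12/35, 4/7, 29/35, 1]
j=0 picked index 0: u0 ∈ [0, 1/5)
j=1 picked index 2: u0 ∈ [13/210, 37/210)
j=2 picked index 3: u0 ∈ [1/105, 5/21)
j=3 picked index 4: u0 ∈ [1/14, 23/70)
j=4 picked index 4: u0 ∈ [-2/21, 17/105)
j=5 picked index 5: u0 ∈ [-1/210, 1/6)
intersection: [1/14, 17/105)

1/14 17/105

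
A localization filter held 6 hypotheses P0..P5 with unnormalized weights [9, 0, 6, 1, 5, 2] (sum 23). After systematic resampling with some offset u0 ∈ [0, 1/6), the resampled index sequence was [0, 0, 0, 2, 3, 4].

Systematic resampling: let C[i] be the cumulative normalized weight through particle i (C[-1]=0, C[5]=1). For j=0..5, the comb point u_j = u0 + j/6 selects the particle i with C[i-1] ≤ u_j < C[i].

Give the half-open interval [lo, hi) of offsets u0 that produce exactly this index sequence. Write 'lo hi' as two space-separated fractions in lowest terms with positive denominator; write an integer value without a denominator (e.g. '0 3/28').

0 2/69

C = [9/23, 9/23, 15/23, 16/23, 21/23, 1]
j=0 picked index 0: u0 ∈ [0, 9/23)
j=1 picked index 0: u0 ∈ [-1/6, 31/138)
j=2 picked index 0: u0 ∈ [-1/3, 4/69)
j=3 picked index 2: u0 ∈ [-5/46, 7/46)
j=4 picked index 3: u0 ∈ [-1/69, 2/69)
j=5 picked index 4: u0 ∈ [-19/138, 11/138)
intersection: [0, 2/69)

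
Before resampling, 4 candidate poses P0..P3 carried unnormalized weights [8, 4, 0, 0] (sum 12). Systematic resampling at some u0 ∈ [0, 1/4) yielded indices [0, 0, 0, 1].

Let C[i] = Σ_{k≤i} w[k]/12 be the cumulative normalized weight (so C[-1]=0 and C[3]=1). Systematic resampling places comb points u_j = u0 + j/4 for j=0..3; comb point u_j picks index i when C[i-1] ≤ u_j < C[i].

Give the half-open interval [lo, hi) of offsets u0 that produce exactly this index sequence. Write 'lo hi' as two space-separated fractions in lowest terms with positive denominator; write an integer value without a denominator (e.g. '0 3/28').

C = [2/3, 1, 1, 1]
j=0 picked index 0: u0 ∈ [0, 2/3)
j=1 picked index 0: u0 ∈ [-1/4, 5/12)
j=2 picked index 0: u0 ∈ [-1/2, 1/6)
j=3 picked index 1: u0 ∈ [-1/12, 1/4)
intersection: [0, 1/6)

0 1/6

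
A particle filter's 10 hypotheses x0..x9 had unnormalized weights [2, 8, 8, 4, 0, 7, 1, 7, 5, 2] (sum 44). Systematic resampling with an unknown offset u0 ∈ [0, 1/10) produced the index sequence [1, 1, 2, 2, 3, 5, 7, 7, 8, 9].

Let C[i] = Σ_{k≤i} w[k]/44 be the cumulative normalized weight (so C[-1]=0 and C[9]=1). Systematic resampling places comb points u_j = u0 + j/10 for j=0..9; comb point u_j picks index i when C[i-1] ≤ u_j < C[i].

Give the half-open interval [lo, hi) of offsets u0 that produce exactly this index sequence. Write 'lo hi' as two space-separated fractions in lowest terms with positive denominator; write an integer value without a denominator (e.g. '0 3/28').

C = [1/22, 5/22, 9/22, 1/2, 1/2, 29/44, 15/22, 37/44, 21/22, 1]
j=0 picked index 1: u0 ∈ [1/22, 5/22)
j=1 picked index 1: u0 ∈ [-3/55, 7/55)
j=2 picked index 2: u0 ∈ [3/110, 23/110)
j=3 picked index 2: u0 ∈ [-4/55, 6/55)
j=4 picked index 3: u0 ∈ [1/110, 1/10)
j=5 picked index 5: u0 ∈ [0, 7/44)
j=6 picked index 7: u0 ∈ [9/110, 53/220)
j=7 picked index 7: u0 ∈ [-1/55, 31/220)
j=8 picked index 8: u0 ∈ [9/220, 17/110)
j=9 picked index 9: u0 ∈ [3/55, 1/10)
intersection: [9/110, 1/10)

9/110 1/10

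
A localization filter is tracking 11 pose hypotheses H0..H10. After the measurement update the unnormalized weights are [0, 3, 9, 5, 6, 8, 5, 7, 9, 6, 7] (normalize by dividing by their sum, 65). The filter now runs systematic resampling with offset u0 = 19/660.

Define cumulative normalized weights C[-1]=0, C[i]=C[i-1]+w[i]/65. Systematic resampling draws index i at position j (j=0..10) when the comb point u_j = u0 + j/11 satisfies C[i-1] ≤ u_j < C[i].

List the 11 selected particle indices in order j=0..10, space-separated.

C = [0, 3/65, 12/65, 17/65, 23/65, 31/65, 36/65, 43/65, 4/5, 58/65, 1]
j=0: u_0=19/660 ∈ [0, 3/65) → index 1
j=1: u_1=79/660 ∈ [3/65, 12/65) → index 2
j=2: u_2=139/660 ∈ [12/65, 17/65) → index 3
j=3: u_3=199/660 ∈ [17/65, 23/65) → index 4
j=4: u_4=259/660 ∈ [23/65, 31/65) → index 5
j=5: u_5=29/60 ∈ [31/65, 36/65) → index 6
j=6: u_6=379/660 ∈ [36/65, 43/65) → index 7
j=7: u_7=439/660 ∈ [43/65, 4/5) → index 8
j=8: u_8=499/660 ∈ [43/65, 4/5) → index 8
j=9: u_9=559/660 ∈ [4/5, 58/65) → index 9
j=10: u_10=619/660 ∈ [58/65, 1) → index 10

1 2 3 4 5 6 7 8 8 9 10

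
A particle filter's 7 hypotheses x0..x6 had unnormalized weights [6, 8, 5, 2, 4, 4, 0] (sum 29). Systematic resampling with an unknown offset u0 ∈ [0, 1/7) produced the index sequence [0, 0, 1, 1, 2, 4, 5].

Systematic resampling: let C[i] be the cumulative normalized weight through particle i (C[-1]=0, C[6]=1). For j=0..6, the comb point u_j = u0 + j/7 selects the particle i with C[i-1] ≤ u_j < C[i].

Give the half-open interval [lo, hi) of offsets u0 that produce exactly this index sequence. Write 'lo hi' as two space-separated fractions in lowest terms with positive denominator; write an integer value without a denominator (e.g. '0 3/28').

C = [6/29, 14/29, 19/29, 21/29, 25/29, 1, 1]
j=0 picked index 0: u0 ∈ [0, 6/29)
j=1 picked index 0: u0 ∈ [-1/7, 13/203)
j=2 picked index 1: u0 ∈ [-16/203, 40/203)
j=3 picked index 1: u0 ∈ [-45/203, 11/203)
j=4 picked index 2: u0 ∈ [-18/203, 17/203)
j=5 picked index 4: u0 ∈ [2/203, 30/203)
j=6 picked index 5: u0 ∈ [1/203, 1/7)
intersection: [2/203, 11/203)

2/203 11/203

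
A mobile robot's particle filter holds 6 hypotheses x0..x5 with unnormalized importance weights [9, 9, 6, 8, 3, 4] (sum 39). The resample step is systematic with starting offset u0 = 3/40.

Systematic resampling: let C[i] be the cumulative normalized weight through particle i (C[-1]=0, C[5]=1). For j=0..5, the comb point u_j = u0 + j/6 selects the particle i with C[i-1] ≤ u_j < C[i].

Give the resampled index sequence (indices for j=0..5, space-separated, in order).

C = [3/13, 6/13, 8/13, 32/39, 35/39, 1]
j=0: u_0=3/40 ∈ [0, 3/13) → index 0
j=1: u_1=29/120 ∈ [3/13, 6/13) → index 1
j=2: u_2=49/120 ∈ [3/13, 6/13) → index 1
j=3: u_3=23/40 ∈ [6/13, 8/13) → index 2
j=4: u_4=89/120 ∈ [8/13, 32/39) → index 3
j=5: u_5=109/120 ∈ [35/39, 1) → index 5

0 1 1 2 3 5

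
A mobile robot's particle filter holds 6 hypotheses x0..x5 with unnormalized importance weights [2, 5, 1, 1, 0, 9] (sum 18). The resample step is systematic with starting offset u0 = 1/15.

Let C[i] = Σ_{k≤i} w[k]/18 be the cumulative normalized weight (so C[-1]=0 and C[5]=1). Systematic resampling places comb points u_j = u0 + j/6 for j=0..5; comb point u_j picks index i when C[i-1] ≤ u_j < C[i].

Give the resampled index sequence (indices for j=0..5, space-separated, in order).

C = [1/9, 7/18, 4/9, 1/2, 1/2, 1]
j=0: u_0=1/15 ∈ [0, 1/9) → index 0
j=1: u_1=7/30 ∈ [1/9, 7/18) → index 1
j=2: u_2=2/5 ∈ [7/18, 4/9) → index 2
j=3: u_3=17/30 ∈ [1/2, 1) → index 5
j=4: u_4=11/15 ∈ [1/2, 1) → index 5
j=5: u_5=9/10 ∈ [1/2, 1) → index 5

0 1 2 5 5 5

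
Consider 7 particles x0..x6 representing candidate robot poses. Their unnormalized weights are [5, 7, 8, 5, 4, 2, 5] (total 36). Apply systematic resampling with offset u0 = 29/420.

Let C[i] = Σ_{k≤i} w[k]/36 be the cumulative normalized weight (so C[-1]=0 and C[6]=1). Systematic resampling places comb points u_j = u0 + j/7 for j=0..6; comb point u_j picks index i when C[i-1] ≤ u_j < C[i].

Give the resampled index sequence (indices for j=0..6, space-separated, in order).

0 1 2 2 3 4 6

C = [5/36, 1/3, 5/9, 25/36, 29/36, 31/36, 1]
j=0: u_0=29/420 ∈ [0, 5/36) → index 0
j=1: u_1=89/420 ∈ [5/36, 1/3) → index 1
j=2: u_2=149/420 ∈ [1/3, 5/9) → index 2
j=3: u_3=209/420 ∈ [1/3, 5/9) → index 2
j=4: u_4=269/420 ∈ [5/9, 25/36) → index 3
j=5: u_5=47/60 ∈ [25/36, 29/36) → index 4
j=6: u_6=389/420 ∈ [31/36, 1) → index 6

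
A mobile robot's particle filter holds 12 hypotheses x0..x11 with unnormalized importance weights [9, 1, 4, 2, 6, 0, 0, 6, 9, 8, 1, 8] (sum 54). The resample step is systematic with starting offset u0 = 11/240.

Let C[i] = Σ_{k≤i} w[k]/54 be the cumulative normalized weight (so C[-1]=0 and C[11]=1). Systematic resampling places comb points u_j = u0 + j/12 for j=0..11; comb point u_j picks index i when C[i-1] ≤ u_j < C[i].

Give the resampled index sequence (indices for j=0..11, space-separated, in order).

0 0 2 3 4 7 8 8 9 9 11 11

C = [1/6, 5/27, 7/27, 8/27, 11/27, 11/27, 11/27, 14/27, 37/54, 5/6, 23/27, 1]
j=0: u_0=11/240 ∈ [0, 1/6) → index 0
j=1: u_1=31/240 ∈ [0, 1/6) → index 0
j=2: u_2=17/80 ∈ [5/27, 7/27) → index 2
j=3: u_3=71/240 ∈ [7/27, 8/27) → index 3
j=4: u_4=91/240 ∈ [8/27, 11/27) → index 4
j=5: u_5=37/80 ∈ [11/27, 14/27) → index 7
j=6: u_6=131/240 ∈ [14/27, 37/54) → index 8
j=7: u_7=151/240 ∈ [14/27, 37/54) → index 8
j=8: u_8=57/80 ∈ [37/54, 5/6) → index 9
j=9: u_9=191/240 ∈ [37/54, 5/6) → index 9
j=10: u_10=211/240 ∈ [23/27, 1) → index 11
j=11: u_11=77/80 ∈ [23/27, 1) → index 11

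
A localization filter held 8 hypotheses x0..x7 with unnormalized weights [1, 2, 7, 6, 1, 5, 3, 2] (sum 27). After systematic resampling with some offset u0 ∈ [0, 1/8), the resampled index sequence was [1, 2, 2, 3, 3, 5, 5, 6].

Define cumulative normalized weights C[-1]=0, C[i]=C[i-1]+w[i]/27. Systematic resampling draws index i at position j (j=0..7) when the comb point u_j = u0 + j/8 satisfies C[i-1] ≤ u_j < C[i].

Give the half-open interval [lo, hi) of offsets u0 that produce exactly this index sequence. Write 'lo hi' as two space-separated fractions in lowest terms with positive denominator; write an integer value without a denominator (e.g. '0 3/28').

C = [1/27, 1/9, 10/27, 16/27, 17/27, 22/27, 25/27, 1]
j=0 picked index 1: u0 ∈ [1/27, 1/9)
j=1 picked index 2: u0 ∈ [-1/72, 53/216)
j=2 picked index 2: u0 ∈ [-5/36, 13/108)
j=3 picked index 3: u0 ∈ [-1/216, 47/216)
j=4 picked index 3: u0 ∈ [-7/54, 5/54)
j=5 picked index 5: u0 ∈ [1/216, 41/216)
j=6 picked index 5: u0 ∈ [-13/108, 7/108)
j=7 picked index 6: u0 ∈ [-13/216, 11/216)
intersection: [1/27, 11/216)

1/27 11/216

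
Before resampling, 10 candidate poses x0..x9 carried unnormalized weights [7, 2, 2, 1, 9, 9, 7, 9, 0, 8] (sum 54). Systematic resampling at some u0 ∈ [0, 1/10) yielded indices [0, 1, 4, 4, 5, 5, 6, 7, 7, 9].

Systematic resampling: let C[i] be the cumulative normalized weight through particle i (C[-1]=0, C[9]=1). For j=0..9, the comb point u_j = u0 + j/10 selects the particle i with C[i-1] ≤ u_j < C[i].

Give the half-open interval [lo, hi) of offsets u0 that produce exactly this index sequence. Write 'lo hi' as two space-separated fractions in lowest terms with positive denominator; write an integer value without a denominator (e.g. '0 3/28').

C = [7/54, 1/6, 11/54, 2/9, 7/18, 5/9, 37/54, 23/27, 23/27, 1]
j=0 picked index 0: u0 ∈ [0, 7/54)
j=1 picked index 1: u0 ∈ [4/135, 1/15)
j=2 picked index 4: u0 ∈ [1/45, 17/90)
j=3 picked index 4: u0 ∈ [-7/90, 4/45)
j=4 picked index 5: u0 ∈ [-1/90, 7/45)
j=5 picked index 5: u0 ∈ [-1/9, 1/18)
j=6 picked index 6: u0 ∈ [-2/45, 23/270)
j=7 picked index 7: u0 ∈ [-2/135, 41/270)
j=8 picked index 7: u0 ∈ [-31/270, 7/135)
j=9 picked index 9: u0 ∈ [-13/270, 1/10)
intersection: [4/135, 7/135)

4/135 7/135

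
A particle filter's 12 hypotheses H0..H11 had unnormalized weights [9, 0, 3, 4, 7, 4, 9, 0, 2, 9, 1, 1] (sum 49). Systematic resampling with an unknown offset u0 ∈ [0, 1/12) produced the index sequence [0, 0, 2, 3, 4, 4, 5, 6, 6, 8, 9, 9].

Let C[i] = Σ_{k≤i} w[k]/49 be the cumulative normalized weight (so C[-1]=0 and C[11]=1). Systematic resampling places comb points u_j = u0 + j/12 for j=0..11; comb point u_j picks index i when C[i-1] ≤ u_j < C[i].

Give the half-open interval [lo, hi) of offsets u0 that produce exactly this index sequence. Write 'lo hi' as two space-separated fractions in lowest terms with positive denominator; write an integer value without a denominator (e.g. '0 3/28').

C = [9/49, 9/49, 12/49, 16/49, 23/49, 27/49, 36/49, 36/49, 38/49, 47/49, 48/49, 1]
j=0 picked index 0: u0 ∈ [0, 9/49)
j=1 picked index 0: u0 ∈ [-1/12, 59/588)
j=2 picked index 2: u0 ∈ [5/294, 23/294)
j=3 picked index 3: u0 ∈ [-1/196, 15/196)
j=4 picked index 4: u0 ∈ [-1/147, 20/147)
j=5 picked index 4: u0 ∈ [-53/588, 31/588)
j=6 picked index 5: u0 ∈ [-3/98, 5/98)
j=7 picked index 6: u0 ∈ [-19/588, 89/588)
j=8 picked index 6: u0 ∈ [-17/147, 10/147)
j=9 picked index 8: u0 ∈ [-3/196, 5/196)
j=10 picked index 9: u0 ∈ [-17/294, 37/294)
j=11 picked index 9: u0 ∈ [-83/588, 25/588)
intersection: [5/294, 5/196)

5/294 5/196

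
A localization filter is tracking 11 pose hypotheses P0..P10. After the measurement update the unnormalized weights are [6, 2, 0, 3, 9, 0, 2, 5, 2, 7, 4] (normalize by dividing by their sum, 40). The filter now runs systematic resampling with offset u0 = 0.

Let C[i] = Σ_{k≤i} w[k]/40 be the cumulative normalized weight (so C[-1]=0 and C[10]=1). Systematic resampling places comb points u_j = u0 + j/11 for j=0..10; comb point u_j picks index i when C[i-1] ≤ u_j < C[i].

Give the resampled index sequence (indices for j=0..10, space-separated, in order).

C = [3/20, 1/5, 1/5, 11/40, 1/2, 1/2, 11/20, 27/40, 29/40, 9/10, 1]
j=0: u_0=0 ∈ [0, 3/20) → index 0
j=1: u_1=1/11 ∈ [0, 3/20) → index 0
j=2: u_2=2/11 ∈ [3/20, 1/5) → index 1
j=3: u_3=3/11 ∈ [1/5, 11/40) → index 3
j=4: u_4=4/11 ∈ [11/40, 1/2) → index 4
j=5: u_5=5/11 ∈ [11/40, 1/2) → index 4
j=6: u_6=6/11 ∈ [1/2, 11/20) → index 6
j=7: u_7=7/11 ∈ [11/20, 27/40) → index 7
j=8: u_8=8/11 ∈ [29/40, 9/10) → index 9
j=9: u_9=9/11 ∈ [29/40, 9/10) → index 9
j=10: u_10=10/11 ∈ [9/10, 1) → index 10

0 0 1 3 4 4 6 7 9 9 10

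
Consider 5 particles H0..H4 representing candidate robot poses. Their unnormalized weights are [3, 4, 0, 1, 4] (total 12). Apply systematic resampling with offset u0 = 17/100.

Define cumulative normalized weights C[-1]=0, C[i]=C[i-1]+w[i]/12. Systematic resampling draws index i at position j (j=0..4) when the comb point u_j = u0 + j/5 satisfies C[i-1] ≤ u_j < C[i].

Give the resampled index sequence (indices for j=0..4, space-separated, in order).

0 1 1 4 4

C = [1/4, 7/12, 7/12, 2/3, 1]
j=0: u_0=17/100 ∈ [0, 1/4) → index 0
j=1: u_1=37/100 ∈ [1/4, 7/12) → index 1
j=2: u_2=57/100 ∈ [1/4, 7/12) → index 1
j=3: u_3=77/100 ∈ [2/3, 1) → index 4
j=4: u_4=97/100 ∈ [2/3, 1) → index 4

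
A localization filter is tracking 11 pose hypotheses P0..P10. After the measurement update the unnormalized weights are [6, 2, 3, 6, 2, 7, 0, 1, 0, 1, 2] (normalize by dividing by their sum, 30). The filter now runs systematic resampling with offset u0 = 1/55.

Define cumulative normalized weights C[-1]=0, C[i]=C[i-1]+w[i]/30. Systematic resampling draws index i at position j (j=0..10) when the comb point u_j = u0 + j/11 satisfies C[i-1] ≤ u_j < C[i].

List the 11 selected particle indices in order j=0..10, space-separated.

0 0 1 2 3 3 3 5 5 5 9

C = [1/5, 4/15, 11/30, 17/30, 19/30, 13/15, 13/15, 9/10, 9/10, 14/15, 1]
j=0: u_0=1/55 ∈ [0, 1/5) → index 0
j=1: u_1=6/55 ∈ [0, 1/5) → index 0
j=2: u_2=1/5 ∈ [1/5, 4/15) → index 1
j=3: u_3=16/55 ∈ [4/15, 11/30) → index 2
j=4: u_4=21/55 ∈ [11/30, 17/30) → index 3
j=5: u_5=26/55 ∈ [11/30, 17/30) → index 3
j=6: u_6=31/55 ∈ [11/30, 17/30) → index 3
j=7: u_7=36/55 ∈ [19/30, 13/15) → index 5
j=8: u_8=41/55 ∈ [19/30, 13/15) → index 5
j=9: u_9=46/55 ∈ [19/30, 13/15) → index 5
j=10: u_10=51/55 ∈ [9/10, 14/15) → index 9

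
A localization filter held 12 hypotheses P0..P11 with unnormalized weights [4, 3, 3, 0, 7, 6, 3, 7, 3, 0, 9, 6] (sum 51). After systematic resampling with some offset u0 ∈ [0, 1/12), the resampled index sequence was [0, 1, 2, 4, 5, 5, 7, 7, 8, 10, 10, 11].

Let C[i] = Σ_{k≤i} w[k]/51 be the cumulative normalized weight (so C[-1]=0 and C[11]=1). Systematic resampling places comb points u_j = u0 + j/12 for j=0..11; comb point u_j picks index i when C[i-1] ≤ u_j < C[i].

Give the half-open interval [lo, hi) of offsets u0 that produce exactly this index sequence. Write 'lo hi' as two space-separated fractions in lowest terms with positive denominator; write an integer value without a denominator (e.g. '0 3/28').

1/102 1/34

C = [4/51, 7/51, 10/51, 10/51, 1/3, 23/51, 26/51, 11/17, 12/17, 12/17, 15/17, 1]
j=0 picked index 0: u0 ∈ [0, 4/51)
j=1 picked index 1: u0 ∈ [-1/204, 11/204)
j=2 picked index 2: u0 ∈ [-1/34, 1/34)
j=3 picked index 4: u0 ∈ [-11/204, 1/12)
j=4 picked index 5: u0 ∈ [0, 2/17)
j=5 picked index 5: u0 ∈ [-1/12, 7/204)
j=6 picked index 7: u0 ∈ [1/102, 5/34)
j=7 picked index 7: u0 ∈ [-5/68, 13/204)
j=8 picked index 8: u0 ∈ [-1/51, 2/51)
j=9 picked index 10: u0 ∈ [-3/68, 9/68)
j=10 picked index 10: u0 ∈ [-13/102, 5/102)
j=11 picked index 11: u0 ∈ [-7/204, 1/12)
intersection: [1/102, 1/34)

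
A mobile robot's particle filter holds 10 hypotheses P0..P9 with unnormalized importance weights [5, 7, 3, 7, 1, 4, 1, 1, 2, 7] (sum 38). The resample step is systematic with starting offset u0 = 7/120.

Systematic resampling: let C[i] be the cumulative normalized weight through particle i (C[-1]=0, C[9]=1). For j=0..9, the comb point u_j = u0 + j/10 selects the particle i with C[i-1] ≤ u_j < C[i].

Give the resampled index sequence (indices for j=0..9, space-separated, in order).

0 1 1 2 3 3 5 7 9 9

C = [5/38, 6/19, 15/38, 11/19, 23/38, 27/38, 14/19, 29/38, 31/38, 1]
j=0: u_0=7/120 ∈ [0, 5/38) → index 0
j=1: u_1=19/120 ∈ [5/38, 6/19) → index 1
j=2: u_2=31/120 ∈ [5/38, 6/19) → index 1
j=3: u_3=43/120 ∈ [6/19, 15/38) → index 2
j=4: u_4=11/24 ∈ [15/38, 11/19) → index 3
j=5: u_5=67/120 ∈ [15/38, 11/19) → index 3
j=6: u_6=79/120 ∈ [23/38, 27/38) → index 5
j=7: u_7=91/120 ∈ [14/19, 29/38) → index 7
j=8: u_8=103/120 ∈ [31/38, 1) → index 9
j=9: u_9=23/24 ∈ [31/38, 1) → index 9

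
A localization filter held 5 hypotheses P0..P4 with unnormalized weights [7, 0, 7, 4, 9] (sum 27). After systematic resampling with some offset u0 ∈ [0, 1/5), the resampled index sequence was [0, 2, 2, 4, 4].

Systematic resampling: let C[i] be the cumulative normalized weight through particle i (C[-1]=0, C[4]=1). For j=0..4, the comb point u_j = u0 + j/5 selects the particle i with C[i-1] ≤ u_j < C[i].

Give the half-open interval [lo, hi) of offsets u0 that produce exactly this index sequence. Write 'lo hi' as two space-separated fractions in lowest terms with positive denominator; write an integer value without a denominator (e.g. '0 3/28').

C = [7/27, 7/27, 14/27, 2/3, 1]
j=0 picked index 0: u0 ∈ [0, 7/27)
j=1 picked index 2: u0 ∈ [8/135, 43/135)
j=2 picked index 2: u0 ∈ [-19/135, 16/135)
j=3 picked index 4: u0 ∈ [1/15, 2/5)
j=4 picked index 4: u0 ∈ [-2/15, 1/5)
intersection: [1/15, 16/135)

1/15 16/135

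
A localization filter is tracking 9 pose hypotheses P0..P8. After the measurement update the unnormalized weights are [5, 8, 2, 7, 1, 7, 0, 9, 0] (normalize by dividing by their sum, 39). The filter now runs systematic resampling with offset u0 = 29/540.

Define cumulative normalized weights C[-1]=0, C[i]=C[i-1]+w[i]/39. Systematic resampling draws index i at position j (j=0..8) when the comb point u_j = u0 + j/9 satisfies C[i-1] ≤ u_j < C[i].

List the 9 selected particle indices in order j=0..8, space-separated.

C = [5/39, 1/3, 5/13, 22/39, 23/39, 10/13, 10/13, 1, 1]
j=0: u_0=29/540 ∈ [0, 5/39) → index 0
j=1: u_1=89/540 ∈ [5/39, 1/3) → index 1
j=2: u_2=149/540 ∈ [5/39, 1/3) → index 1
j=3: u_3=209/540 ∈ [5/13, 22/39) → index 3
j=4: u_4=269/540 ∈ [5/13, 22/39) → index 3
j=5: u_5=329/540 ∈ [23/39, 10/13) → index 5
j=6: u_6=389/540 ∈ [23/39, 10/13) → index 5
j=7: u_7=449/540 ∈ [10/13, 1) → index 7
j=8: u_8=509/540 ∈ [10/13, 1) → index 7

0 1 1 3 3 5 5 7 7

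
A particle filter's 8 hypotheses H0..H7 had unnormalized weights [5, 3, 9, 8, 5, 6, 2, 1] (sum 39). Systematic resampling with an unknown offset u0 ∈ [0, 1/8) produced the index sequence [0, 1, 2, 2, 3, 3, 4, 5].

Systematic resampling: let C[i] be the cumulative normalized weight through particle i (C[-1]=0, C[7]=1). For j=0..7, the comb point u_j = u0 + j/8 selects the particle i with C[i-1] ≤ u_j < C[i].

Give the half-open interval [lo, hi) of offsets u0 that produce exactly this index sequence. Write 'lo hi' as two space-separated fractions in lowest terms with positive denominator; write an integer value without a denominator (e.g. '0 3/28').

C = [5/39, 8/39, 17/39, 25/39, 10/13, 12/13, 38/39, 1]
j=0 picked index 0: u0 ∈ [0, 5/39)
j=1 picked index 1: u0 ∈ [1/312, 25/312)
j=2 picked index 2: u0 ∈ [-7/156, 29/156)
j=3 picked index 2: u0 ∈ [-53/312, 19/312)
j=4 picked index 3: u0 ∈ [-5/78, 11/78)
j=5 picked index 3: u0 ∈ [-59/312, 5/312)
j=6 picked index 4: u0 ∈ [-17/156, 1/52)
j=7 picked index 5: u0 ∈ [-11/104, 5/104)
intersection: [1/312, 5/312)

1/312 5/312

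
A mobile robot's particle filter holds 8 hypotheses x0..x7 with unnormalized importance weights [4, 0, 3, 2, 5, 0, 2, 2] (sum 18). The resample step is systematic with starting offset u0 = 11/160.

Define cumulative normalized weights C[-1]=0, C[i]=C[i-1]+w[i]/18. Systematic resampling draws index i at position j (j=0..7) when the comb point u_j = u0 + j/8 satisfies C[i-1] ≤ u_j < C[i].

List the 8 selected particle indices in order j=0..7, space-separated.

C = [2/9, 2/9, 7/18, 1/2, 7/9, 7/9, 8/9, 1]
j=0: u_0=11/160 ∈ [0, 2/9) → index 0
j=1: u_1=31/160 ∈ [0, 2/9) → index 0
j=2: u_2=51/160 ∈ [2/9, 7/18) → index 2
j=3: u_3=71/160 ∈ [7/18, 1/2) → index 3
j=4: u_4=91/160 ∈ [1/2, 7/9) → index 4
j=5: u_5=111/160 ∈ [1/2, 7/9) → index 4
j=6: u_6=131/160 ∈ [7/9, 8/9) → index 6
j=7: u_7=151/160 ∈ [8/9, 1) → index 7

0 0 2 3 4 4 6 7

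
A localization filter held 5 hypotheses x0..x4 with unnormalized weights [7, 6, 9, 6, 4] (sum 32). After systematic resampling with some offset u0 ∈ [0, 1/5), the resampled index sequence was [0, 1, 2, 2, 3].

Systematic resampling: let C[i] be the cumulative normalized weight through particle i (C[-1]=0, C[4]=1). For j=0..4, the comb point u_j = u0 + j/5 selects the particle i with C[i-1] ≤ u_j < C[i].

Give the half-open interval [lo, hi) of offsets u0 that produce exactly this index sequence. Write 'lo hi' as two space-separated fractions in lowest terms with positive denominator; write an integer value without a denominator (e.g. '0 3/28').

3/160 3/40

C = [7/32, 13/32, 11/16, 7/8, 1]
j=0 picked index 0: u0 ∈ [0, 7/32)
j=1 picked index 1: u0 ∈ [3/160, 33/160)
j=2 picked index 2: u0 ∈ [1/160, 23/80)
j=3 picked index 2: u0 ∈ [-31/160, 7/80)
j=4 picked index 3: u0 ∈ [-9/80, 3/40)
intersection: [3/160, 3/40)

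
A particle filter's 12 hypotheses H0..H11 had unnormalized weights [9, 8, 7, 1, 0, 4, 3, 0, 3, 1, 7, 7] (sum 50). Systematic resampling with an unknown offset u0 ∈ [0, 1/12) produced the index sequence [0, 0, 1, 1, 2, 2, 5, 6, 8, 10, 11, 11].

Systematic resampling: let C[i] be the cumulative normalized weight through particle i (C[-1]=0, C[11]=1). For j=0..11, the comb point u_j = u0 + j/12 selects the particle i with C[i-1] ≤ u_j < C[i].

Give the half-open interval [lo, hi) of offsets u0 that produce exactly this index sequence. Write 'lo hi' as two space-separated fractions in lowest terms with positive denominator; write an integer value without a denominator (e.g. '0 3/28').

2/75 1/30

C = [9/50, 17/50, 12/25, 1/2, 1/2, 29/50, 16/25, 16/25, 7/10, 18/25, 43/50, 1]
j=0 picked index 0: u0 ∈ [0, 9/50)
j=1 picked index 0: u0 ∈ [-1/12, 29/300)
j=2 picked index 1: u0 ∈ [1/75, 13/75)
j=3 picked index 1: u0 ∈ [-7/100, 9/100)
j=4 picked index 2: u0 ∈ [1/150, 11/75)
j=5 picked index 2: u0 ∈ [-23/300, 19/300)
j=6 picked index 5: u0 ∈ [0, 2/25)
j=7 picked index 6: u0 ∈ [-1/300, 17/300)
j=8 picked index 8: u0 ∈ [-2/75, 1/30)
j=9 picked index 10: u0 ∈ [-3/100, 11/100)
j=10 picked index 11: u0 ∈ [2/75, 1/6)
j=11 picked index 11: u0 ∈ [-17/300, 1/12)
intersection: [2/75, 1/30)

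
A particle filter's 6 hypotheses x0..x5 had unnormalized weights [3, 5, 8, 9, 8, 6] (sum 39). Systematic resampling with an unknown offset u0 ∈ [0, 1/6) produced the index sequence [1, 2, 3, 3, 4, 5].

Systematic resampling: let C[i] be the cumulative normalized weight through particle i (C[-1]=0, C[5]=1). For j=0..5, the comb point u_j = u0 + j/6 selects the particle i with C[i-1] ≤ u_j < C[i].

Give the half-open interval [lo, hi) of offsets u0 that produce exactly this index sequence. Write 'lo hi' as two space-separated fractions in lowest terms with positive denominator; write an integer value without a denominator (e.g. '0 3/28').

C = [1/13, 8/39, 16/39, 25/39, 11/13, 1]
j=0 picked index 1: u0 ∈ [1/13, 8/39)
j=1 picked index 2: u0 ∈ [1/26, 19/78)
j=2 picked index 3: u0 ∈ [1/13, 4/13)
j=3 picked index 3: u0 ∈ [-7/78, 11/78)
j=4 picked index 4: u0 ∈ [-1/39, 7/39)
j=5 picked index 5: u0 ∈ [1/78, 1/6)
intersection: [1/13, 11/78)

1/13 11/78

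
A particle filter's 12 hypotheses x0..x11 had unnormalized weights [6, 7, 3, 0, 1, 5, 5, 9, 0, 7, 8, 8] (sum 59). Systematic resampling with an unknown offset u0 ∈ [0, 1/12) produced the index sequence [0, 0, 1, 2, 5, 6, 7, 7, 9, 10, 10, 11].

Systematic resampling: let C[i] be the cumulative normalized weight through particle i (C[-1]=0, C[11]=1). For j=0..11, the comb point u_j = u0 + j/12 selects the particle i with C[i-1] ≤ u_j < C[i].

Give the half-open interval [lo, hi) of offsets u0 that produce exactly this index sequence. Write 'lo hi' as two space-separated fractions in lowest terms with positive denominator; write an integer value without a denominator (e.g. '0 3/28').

C = [6/59, 13/59, 16/59, 16/59, 17/59, 22/59, 27/59, 36/59, 36/59, 43/59, 51/59, 1]
j=0 picked index 0: u0 ∈ [0, 6/59)
j=1 picked index 0: u0 ∈ [-1/12, 13/708)
j=2 picked index 1: u0 ∈ [-23/354, 19/354)
j=3 picked index 2: u0 ∈ [-7/236, 5/236)
j=4 picked index 5: u0 ∈ [-8/177, 7/177)
j=5 picked index 6: u0 ∈ [-31/708, 29/708)
j=6 picked index 7: u0 ∈ [-5/118, 13/118)
j=7 picked index 7: u0 ∈ [-89/708, 19/708)
j=8 picked index 9: u0 ∈ [-10/177, 11/177)
j=9 picked index 10: u0 ∈ [-5/236, 27/236)
j=10 picked index 10: u0 ∈ [-37/354, 11/354)
j=11 picked index 11: u0 ∈ [-37/708, 1/12)
intersection: [0, 13/708)

0 13/708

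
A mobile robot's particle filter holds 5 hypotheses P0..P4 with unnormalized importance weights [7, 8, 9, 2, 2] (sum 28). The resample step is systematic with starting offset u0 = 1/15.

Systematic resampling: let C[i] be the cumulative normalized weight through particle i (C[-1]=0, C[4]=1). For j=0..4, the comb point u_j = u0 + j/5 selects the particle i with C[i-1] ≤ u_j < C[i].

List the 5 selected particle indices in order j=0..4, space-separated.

C = [1/4, 15/28, 6/7, 13/14, 1]
j=0: u_0=1/15 ∈ [0, 1/4) → index 0
j=1: u_1=4/15 ∈ [1/4, 15/28) → index 1
j=2: u_2=7/15 ∈ [1/4, 15/28) → index 1
j=3: u_3=2/3 ∈ [15/28, 6/7) → index 2
j=4: u_4=13/15 ∈ [6/7, 13/14) → index 3

0 1 1 2 3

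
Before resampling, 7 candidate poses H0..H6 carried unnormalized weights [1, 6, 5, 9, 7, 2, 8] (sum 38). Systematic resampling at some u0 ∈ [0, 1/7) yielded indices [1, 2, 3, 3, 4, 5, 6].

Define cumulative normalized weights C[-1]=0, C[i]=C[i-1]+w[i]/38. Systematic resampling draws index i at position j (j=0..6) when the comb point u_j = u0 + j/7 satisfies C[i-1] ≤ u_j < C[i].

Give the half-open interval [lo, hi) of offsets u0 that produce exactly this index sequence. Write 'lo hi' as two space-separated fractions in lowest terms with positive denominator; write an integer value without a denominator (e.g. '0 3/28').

11/266 10/133

C = [1/38, 7/38, 6/19, 21/38, 14/19, 15/19, 1]
j=0 picked index 1: u0 ∈ [1/38, 7/38)
j=1 picked index 2: u0 ∈ [11/266, 23/133)
j=2 picked index 3: u0 ∈ [4/133, 71/266)
j=3 picked index 3: u0 ∈ [-15/133, 33/266)
j=4 picked index 4: u0 ∈ [-5/266, 22/133)
j=5 picked index 5: u0 ∈ [3/133, 10/133)
j=6 picked index 6: u0 ∈ [-9/133, 1/7)
intersection: [11/266, 10/133)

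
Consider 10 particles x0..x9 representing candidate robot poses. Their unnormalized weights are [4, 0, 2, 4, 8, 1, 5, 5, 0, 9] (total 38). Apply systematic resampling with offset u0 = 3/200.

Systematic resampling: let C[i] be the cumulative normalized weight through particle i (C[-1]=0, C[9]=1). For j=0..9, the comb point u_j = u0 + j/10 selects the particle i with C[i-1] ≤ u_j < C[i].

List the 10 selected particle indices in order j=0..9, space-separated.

C = [2/19, 2/19, 3/19, 5/19, 9/19, 1/2, 12/19, 29/38, 29/38, 1]
j=0: u_0=3/200 ∈ [0, 2/19) → index 0
j=1: u_1=23/200 ∈ [2/19, 3/19) → index 2
j=2: u_2=43/200 ∈ [3/19, 5/19) → index 3
j=3: u_3=63/200 ∈ [5/19, 9/19) → index 4
j=4: u_4=83/200 ∈ [5/19, 9/19) → index 4
j=5: u_5=103/200 ∈ [1/2, 12/19) → index 6
j=6: u_6=123/200 ∈ [1/2, 12/19) → index 6
j=7: u_7=143/200 ∈ [12/19, 29/38) → index 7
j=8: u_8=163/200 ∈ [29/38, 1) → index 9
j=9: u_9=183/200 ∈ [29/38, 1) → index 9

0 2 3 4 4 6 6 7 9 9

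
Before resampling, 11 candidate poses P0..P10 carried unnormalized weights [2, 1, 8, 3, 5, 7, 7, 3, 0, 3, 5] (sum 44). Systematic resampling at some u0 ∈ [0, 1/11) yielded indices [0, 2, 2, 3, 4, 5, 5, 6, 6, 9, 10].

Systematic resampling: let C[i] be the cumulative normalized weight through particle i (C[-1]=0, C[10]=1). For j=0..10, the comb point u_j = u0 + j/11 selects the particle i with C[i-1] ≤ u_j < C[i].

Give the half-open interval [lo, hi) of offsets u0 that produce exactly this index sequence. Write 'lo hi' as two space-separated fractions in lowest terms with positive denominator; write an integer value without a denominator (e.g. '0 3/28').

0 1/44

C = [1/22, 3/44, 1/4, 7/22, 19/44, 13/22, 3/4, 9/11, 9/11, 39/44, 1]
j=0 picked index 0: u0 ∈ [0, 1/22)
j=1 picked index 2: u0 ∈ [-1/44, 7/44)
j=2 picked index 2: u0 ∈ [-5/44, 3/44)
j=3 picked index 3: u0 ∈ [-1/44, 1/22)
j=4 picked index 4: u0 ∈ [-1/22, 3/44)
j=5 picked index 5: u0 ∈ [-1/44, 3/22)
j=6 picked index 5: u0 ∈ [-5/44, 1/22)
j=7 picked index 6: u0 ∈ [-1/22, 5/44)
j=8 picked index 6: u0 ∈ [-3/22, 1/44)
j=9 picked index 9: u0 ∈ [0, 3/44)
j=10 picked index 10: u0 ∈ [-1/44, 1/11)
intersection: [0, 1/44)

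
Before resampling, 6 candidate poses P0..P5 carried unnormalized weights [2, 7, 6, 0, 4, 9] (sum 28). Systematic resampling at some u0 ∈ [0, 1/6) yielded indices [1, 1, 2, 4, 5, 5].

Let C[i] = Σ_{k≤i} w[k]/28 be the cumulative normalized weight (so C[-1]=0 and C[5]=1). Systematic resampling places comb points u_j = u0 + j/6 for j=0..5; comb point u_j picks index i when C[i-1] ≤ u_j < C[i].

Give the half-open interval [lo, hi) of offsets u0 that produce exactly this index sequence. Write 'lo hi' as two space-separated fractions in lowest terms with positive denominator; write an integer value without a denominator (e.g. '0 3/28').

C = [1/14, 9/28, 15/28, 15/28, 19/28, 1]
j=0 picked index 1: u0 ∈ [1/14, 9/28)
j=1 picked index 1: u0 ∈ [-2/21, 13/84)
j=2 picked index 2: u0 ∈ [-1/84, 17/84)
j=3 picked index 4: u0 ∈ [1/28, 5/28)
j=4 picked index 5: u0 ∈ [1/84, 1/3)
j=5 picked index 5: u0 ∈ [-13/84, 1/6)
intersection: [1/14, 13/84)

1/14 13/84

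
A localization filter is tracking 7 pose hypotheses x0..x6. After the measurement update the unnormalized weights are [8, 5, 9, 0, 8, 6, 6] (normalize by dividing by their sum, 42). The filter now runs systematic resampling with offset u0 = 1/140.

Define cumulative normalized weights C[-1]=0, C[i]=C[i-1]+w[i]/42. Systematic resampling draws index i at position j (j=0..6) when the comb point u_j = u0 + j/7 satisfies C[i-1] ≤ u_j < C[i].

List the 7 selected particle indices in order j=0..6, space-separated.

C = [4/21, 13/42, 11/21, 11/21, 5/7, 6/7, 1]
j=0: u_0=1/140 ∈ [0, 4/21) → index 0
j=1: u_1=3/20 ∈ [0, 4/21) → index 0
j=2: u_2=41/140 ∈ [4/21, 13/42) → index 1
j=3: u_3=61/140 ∈ [13/42, 11/21) → index 2
j=4: u_4=81/140 ∈ [11/21, 5/7) → index 4
j=5: u_5=101/140 ∈ [5/7, 6/7) → index 5
j=6: u_6=121/140 ∈ [6/7, 1) → index 6

0 0 1 2 4 5 6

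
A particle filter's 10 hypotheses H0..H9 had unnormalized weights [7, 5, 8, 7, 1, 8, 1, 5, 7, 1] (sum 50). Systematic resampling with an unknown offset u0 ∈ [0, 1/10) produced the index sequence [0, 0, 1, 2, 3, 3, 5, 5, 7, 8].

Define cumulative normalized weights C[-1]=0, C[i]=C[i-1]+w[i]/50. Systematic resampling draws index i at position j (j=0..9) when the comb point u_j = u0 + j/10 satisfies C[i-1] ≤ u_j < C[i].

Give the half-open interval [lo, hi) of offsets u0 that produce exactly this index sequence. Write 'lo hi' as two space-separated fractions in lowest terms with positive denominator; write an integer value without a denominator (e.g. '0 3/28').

C = [7/50, 6/25, 2/5, 27/50, 14/25, 18/25, 37/50, 21/25, 49/50, 1]
j=0 picked index 0: u0 ∈ [0, 7/50)
j=1 picked index 0: u0 ∈ [-1/10, 1/25)
j=2 picked index 1: u0 ∈ [-3/50, 1/25)
j=3 picked index 2: u0 ∈ [-3/50, 1/10)
j=4 picked index 3: u0 ∈ [0, 7/50)
j=5 picked index 3: u0 ∈ [-1/10, 1/25)
j=6 picked index 5: u0 ∈ [-1/25, 3/25)
j=7 picked index 5: u0 ∈ [-7/50, 1/50)
j=8 picked index 7: u0 ∈ [-3/50, 1/25)
j=9 picked index 8: u0 ∈ [-3/50, 2/25)
intersection: [0, 1/50)

0 1/50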